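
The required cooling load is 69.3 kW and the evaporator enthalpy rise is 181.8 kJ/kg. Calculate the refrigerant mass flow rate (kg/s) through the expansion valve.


m_dot = Q / dh
m_dot = 69.3 / 181.8
m_dot = 0.3812 kg/s

0.3812


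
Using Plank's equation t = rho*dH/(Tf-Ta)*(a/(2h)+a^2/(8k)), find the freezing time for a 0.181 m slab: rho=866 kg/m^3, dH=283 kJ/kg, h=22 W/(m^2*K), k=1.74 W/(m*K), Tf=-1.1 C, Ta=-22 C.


dT = -1.1 - (-22) = 20.9 K
term1 = a/(2h) = 0.181/(2*22) = 0.004113636364
term2 = a^2/(8k) = 0.181^2/(8*1.74) = 0.002353520115
t = rho*dH*1000/dT * (term1 + term2)
t = 866*283*1000/20.9 * (0.004113636364 + 0.002353520115)
t = 75835 s

75835


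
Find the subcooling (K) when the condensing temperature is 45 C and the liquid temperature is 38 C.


Subcooling = T_cond - T_liquid
Subcooling = 45 - 38
Subcooling = 7 K

7


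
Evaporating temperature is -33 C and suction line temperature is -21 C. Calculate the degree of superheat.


Superheat = T_suction - T_evap
Superheat = -21 - (-33)
Superheat = 12 K

12


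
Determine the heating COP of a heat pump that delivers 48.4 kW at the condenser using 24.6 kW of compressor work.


COP_hp = Q_cond / W
COP_hp = 48.4 / 24.6
COP_hp = 1.967

1.967


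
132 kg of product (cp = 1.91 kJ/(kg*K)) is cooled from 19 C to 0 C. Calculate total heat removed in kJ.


dT = 19 - (0) = 19 K
Q = m * cp * dT = 132 * 1.91 * 19
Q = 4790 kJ

4790


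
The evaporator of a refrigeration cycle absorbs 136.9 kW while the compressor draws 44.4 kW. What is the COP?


COP = Q_evap / W
COP = 136.9 / 44.4
COP = 3.083

3.083


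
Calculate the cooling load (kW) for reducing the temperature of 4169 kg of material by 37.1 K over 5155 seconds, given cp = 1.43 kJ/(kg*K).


Q = m * cp * dT / t
Q = 4169 * 1.43 * 37.1 / 5155
Q = 42.906 kW

42.906


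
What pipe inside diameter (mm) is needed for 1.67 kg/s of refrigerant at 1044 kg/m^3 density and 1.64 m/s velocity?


A = m_dot / (rho * v) = 1.67 / (1044 * 1.64) = 0.0009753761331 m^2
d = sqrt(4*A/pi) * 1000
d = 35.2 mm

35.2


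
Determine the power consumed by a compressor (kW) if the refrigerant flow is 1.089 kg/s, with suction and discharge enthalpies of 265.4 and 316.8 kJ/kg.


dh = 316.8 - 265.4 = 51.4 kJ/kg
W = m_dot * dh = 1.089 * 51.4 = 55.97 kW

55.97


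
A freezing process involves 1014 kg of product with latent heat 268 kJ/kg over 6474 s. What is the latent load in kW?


Q_lat = m * h_fg / t
Q_lat = 1014 * 268 / 6474
Q_lat = 41.98 kW

41.98


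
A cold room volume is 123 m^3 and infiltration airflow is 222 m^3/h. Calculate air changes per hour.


ACH = flow / volume
ACH = 222 / 123
ACH = 1.805

1.805


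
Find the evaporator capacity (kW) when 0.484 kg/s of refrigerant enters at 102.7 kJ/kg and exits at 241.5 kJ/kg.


dh = 241.5 - 102.7 = 138.8 kJ/kg
Q_evap = m_dot * dh = 0.484 * 138.8
Q_evap = 67.18 kW

67.18


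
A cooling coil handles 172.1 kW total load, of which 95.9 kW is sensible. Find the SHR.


SHR = Q_sensible / Q_total
SHR = 95.9 / 172.1
SHR = 0.557

0.557


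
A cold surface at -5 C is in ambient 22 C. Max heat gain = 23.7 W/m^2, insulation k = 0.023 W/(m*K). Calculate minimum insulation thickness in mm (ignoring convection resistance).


dT = 22 - (-5) = 27 K
thickness = k * dT / q_max * 1000
thickness = 0.023 * 27 / 23.7 * 1000
thickness = 26.2 mm

26.2


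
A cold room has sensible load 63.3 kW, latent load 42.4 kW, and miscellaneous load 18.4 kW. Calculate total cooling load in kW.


Q_total = Q_s + Q_l + Q_misc
Q_total = 63.3 + 42.4 + 18.4
Q_total = 124.1 kW

124.1


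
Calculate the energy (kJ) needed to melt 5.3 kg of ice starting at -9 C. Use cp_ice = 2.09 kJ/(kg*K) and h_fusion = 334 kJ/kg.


Sensible heat = cp * dT = 2.09 * 9 = 18.81 kJ/kg
Total per kg = 18.81 + 334 = 352.81 kJ/kg
Q = m * total = 5.3 * 352.81
Q = 1869.9 kJ

1869.9


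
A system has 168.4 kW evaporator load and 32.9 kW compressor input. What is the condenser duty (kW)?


Q_cond = Q_evap + W
Q_cond = 168.4 + 32.9
Q_cond = 201.3 kW

201.3


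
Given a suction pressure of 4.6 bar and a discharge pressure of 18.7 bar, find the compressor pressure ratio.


PR = P_high / P_low
PR = 18.7 / 4.6
PR = 4.065

4.065


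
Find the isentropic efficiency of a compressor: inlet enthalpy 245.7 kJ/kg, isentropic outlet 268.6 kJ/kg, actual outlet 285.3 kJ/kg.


dh_ideal = 268.6 - 245.7 = 22.9 kJ/kg
dh_actual = 285.3 - 245.7 = 39.6 kJ/kg
eta_s = dh_ideal / dh_actual = 22.9 / 39.6
eta_s = 0.5783

0.5783


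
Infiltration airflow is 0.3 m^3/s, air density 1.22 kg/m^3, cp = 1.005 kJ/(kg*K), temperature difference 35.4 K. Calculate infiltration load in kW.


Q = V_dot * rho * cp * dT
Q = 0.3 * 1.22 * 1.005 * 35.4
Q = 13.021 kW

13.021


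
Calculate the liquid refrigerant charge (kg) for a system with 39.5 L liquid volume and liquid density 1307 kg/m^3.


Charge = V * rho / 1000
Charge = 39.5 * 1307 / 1000
Charge = 51.63 kg

51.63


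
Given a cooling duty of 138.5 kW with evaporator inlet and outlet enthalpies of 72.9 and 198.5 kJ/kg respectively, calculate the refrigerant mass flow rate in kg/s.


dh = 198.5 - 72.9 = 125.6 kJ/kg
m_dot = Q / dh = 138.5 / 125.6 = 1.1027 kg/s

1.1027


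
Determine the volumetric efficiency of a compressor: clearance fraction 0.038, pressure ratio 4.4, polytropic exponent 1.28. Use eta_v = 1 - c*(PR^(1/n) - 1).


PR^(1/n) = 4.4^(1/1.28) = 3.18197969
eta_v = 1 - 0.038 * (3.18197969 - 1)
eta_v = 0.9171

0.9171


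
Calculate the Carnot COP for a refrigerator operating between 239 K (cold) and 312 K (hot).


dT = 312 - 239 = 73 K
COP_carnot = T_cold / dT = 239 / 73
COP_carnot = 3.274

3.274


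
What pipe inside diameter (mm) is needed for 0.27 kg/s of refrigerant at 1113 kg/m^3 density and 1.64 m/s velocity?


A = m_dot / (rho * v) = 0.27 / (1113 * 1.64) = 0.000147919269 m^2
d = sqrt(4*A/pi) * 1000
d = 13.7 mm

13.7


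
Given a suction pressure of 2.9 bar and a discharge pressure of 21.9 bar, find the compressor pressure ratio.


PR = P_high / P_low
PR = 21.9 / 2.9
PR = 7.552

7.552


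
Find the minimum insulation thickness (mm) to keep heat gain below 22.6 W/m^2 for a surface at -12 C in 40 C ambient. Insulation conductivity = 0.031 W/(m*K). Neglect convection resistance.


dT = 40 - (-12) = 52 K
thickness = k * dT / q_max * 1000
thickness = 0.031 * 52 / 22.6 * 1000
thickness = 71.3 mm

71.3


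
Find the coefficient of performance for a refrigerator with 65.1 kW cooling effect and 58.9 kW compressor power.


COP = Q_evap / W
COP = 65.1 / 58.9
COP = 1.105

1.105


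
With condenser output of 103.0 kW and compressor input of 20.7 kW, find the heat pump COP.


COP_hp = Q_cond / W
COP_hp = 103.0 / 20.7
COP_hp = 4.976

4.976


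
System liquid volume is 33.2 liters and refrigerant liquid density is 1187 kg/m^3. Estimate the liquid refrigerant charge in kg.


Charge = V * rho / 1000
Charge = 33.2 * 1187 / 1000
Charge = 39.41 kg

39.41


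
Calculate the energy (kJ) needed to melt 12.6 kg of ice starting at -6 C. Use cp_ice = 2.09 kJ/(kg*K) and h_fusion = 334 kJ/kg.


Sensible heat = cp * dT = 2.09 * 6 = 12.54 kJ/kg
Total per kg = 12.54 + 334 = 346.54 kJ/kg
Q = m * total = 12.6 * 346.54
Q = 4366.4 kJ

4366.4


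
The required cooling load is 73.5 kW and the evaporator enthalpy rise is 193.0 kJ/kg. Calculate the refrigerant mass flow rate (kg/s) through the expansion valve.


m_dot = Q / dh
m_dot = 73.5 / 193.0
m_dot = 0.3808 kg/s

0.3808


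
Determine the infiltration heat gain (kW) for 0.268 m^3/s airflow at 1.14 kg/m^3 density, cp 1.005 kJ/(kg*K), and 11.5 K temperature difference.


Q = V_dot * rho * cp * dT
Q = 0.268 * 1.14 * 1.005 * 11.5
Q = 3.531 kW

3.531


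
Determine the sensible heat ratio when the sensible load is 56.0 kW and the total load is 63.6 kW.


SHR = Q_sensible / Q_total
SHR = 56.0 / 63.6
SHR = 0.881

0.881


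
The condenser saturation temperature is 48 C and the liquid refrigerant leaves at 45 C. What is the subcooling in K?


Subcooling = T_cond - T_liquid
Subcooling = 48 - 45
Subcooling = 3 K

3


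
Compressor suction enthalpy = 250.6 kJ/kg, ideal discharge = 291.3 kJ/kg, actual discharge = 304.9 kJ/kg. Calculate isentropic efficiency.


dh_ideal = 291.3 - 250.6 = 40.7 kJ/kg
dh_actual = 304.9 - 250.6 = 54.3 kJ/kg
eta_s = dh_ideal / dh_actual = 40.7 / 54.3
eta_s = 0.7495

0.7495


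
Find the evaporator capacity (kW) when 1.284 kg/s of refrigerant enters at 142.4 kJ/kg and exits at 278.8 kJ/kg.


dh = 278.8 - 142.4 = 136.4 kJ/kg
Q_evap = m_dot * dh = 1.284 * 136.4
Q_evap = 175.14 kW

175.14


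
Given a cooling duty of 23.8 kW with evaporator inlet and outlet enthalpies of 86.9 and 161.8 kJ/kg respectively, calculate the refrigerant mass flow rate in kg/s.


dh = 161.8 - 86.9 = 74.9 kJ/kg
m_dot = Q / dh = 23.8 / 74.9 = 0.3178 kg/s

0.3178


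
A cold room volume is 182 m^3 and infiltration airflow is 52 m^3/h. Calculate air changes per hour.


ACH = flow / volume
ACH = 52 / 182
ACH = 0.286

0.286


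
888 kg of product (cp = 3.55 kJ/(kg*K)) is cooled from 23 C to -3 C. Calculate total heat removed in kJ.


dT = 23 - (-3) = 26 K
Q = m * cp * dT = 888 * 3.55 * 26
Q = 81962 kJ

81962


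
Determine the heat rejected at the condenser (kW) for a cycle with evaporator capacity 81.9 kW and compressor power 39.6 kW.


Q_cond = Q_evap + W
Q_cond = 81.9 + 39.6
Q_cond = 121.5 kW

121.5


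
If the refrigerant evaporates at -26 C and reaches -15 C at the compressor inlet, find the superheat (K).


Superheat = T_suction - T_evap
Superheat = -15 - (-26)
Superheat = 11 K

11


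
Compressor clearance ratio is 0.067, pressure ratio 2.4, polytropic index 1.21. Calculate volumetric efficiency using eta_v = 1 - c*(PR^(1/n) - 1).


PR^(1/n) = 2.4^(1/1.21) = 2.06169381
eta_v = 1 - 0.067 * (2.06169381 - 1)
eta_v = 0.9289

0.9289


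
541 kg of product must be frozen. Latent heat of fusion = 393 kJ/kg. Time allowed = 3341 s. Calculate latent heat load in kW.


Q_lat = m * h_fg / t
Q_lat = 541 * 393 / 3341
Q_lat = 63.64 kW

63.64


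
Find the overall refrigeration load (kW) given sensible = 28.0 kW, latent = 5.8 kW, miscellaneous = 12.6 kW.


Q_total = Q_s + Q_l + Q_misc
Q_total = 28.0 + 5.8 + 12.6
Q_total = 46.4 kW

46.4


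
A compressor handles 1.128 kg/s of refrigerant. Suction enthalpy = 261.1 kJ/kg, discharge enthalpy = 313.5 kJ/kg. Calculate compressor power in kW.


dh = 313.5 - 261.1 = 52.4 kJ/kg
W = m_dot * dh = 1.128 * 52.4 = 59.11 kW

59.11


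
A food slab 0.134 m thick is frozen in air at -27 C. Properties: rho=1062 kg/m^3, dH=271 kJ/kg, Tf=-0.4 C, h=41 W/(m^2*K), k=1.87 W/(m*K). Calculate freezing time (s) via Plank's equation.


dT = -0.4 - (-27) = 26.6 K
term1 = a/(2h) = 0.134/(2*41) = 0.001634146341
term2 = a^2/(8k) = 0.134^2/(8*1.87) = 0.00120026738
t = rho*dH*1000/dT * (term1 + term2)
t = 1062*271*1000/26.6 * (0.001634146341 + 0.00120026738)
t = 30667 s

30667


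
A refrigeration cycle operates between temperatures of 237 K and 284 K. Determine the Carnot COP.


dT = 284 - 237 = 47 K
COP_carnot = T_cold / dT = 237 / 47
COP_carnot = 5.043

5.043


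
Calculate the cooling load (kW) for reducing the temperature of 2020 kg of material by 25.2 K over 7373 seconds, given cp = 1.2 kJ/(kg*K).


Q = m * cp * dT / t
Q = 2020 * 1.2 * 25.2 / 7373
Q = 8.285 kW

8.285


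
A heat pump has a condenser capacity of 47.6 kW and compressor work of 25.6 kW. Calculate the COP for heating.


COP_hp = Q_cond / W
COP_hp = 47.6 / 25.6
COP_hp = 1.859

1.859


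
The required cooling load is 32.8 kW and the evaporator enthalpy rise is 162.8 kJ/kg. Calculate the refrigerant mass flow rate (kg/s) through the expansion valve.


m_dot = Q / dh
m_dot = 32.8 / 162.8
m_dot = 0.2015 kg/s

0.2015


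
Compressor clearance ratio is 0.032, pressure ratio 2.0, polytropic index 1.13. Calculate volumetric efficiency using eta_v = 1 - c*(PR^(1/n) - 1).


PR^(1/n) = 2.0^(1/1.13) = 1.84670798
eta_v = 1 - 0.032 * (1.84670798 - 1)
eta_v = 0.9729

0.9729


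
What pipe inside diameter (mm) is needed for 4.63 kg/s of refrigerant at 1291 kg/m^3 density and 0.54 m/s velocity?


A = m_dot / (rho * v) = 4.63 / (1291 * 0.54) = 0.006641420662 m^2
d = sqrt(4*A/pi) * 1000
d = 92.0 mm

92.0


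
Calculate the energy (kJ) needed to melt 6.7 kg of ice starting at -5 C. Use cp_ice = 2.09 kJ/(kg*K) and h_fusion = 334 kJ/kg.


Sensible heat = cp * dT = 2.09 * 5 = 10.45 kJ/kg
Total per kg = 10.45 + 334 = 344.45 kJ/kg
Q = m * total = 6.7 * 344.45
Q = 2307.8 kJ

2307.8


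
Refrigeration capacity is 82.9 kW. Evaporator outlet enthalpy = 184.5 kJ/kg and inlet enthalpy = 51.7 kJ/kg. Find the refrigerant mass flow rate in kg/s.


dh = 184.5 - 51.7 = 132.8 kJ/kg
m_dot = Q / dh = 82.9 / 132.8 = 0.6242 kg/s

0.6242


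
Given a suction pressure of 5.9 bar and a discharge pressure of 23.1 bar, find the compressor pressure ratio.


PR = P_high / P_low
PR = 23.1 / 5.9
PR = 3.915

3.915


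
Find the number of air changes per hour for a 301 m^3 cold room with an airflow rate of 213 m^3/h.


ACH = flow / volume
ACH = 213 / 301
ACH = 0.708

0.708


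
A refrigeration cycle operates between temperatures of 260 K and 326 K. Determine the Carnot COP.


dT = 326 - 260 = 66 K
COP_carnot = T_cold / dT = 260 / 66
COP_carnot = 3.939

3.939


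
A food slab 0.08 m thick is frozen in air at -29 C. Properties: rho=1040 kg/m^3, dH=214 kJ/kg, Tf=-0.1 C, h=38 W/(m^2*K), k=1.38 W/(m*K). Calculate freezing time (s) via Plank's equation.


dT = -0.1 - (-29) = 28.9 K
term1 = a/(2h) = 0.08/(2*38) = 0.001052631579
term2 = a^2/(8k) = 0.08^2/(8*1.38) = 0.0005797101449
t = rho*dH*1000/dT * (term1 + term2)
t = 1040*214*1000/28.9 * (0.001052631579 + 0.0005797101449)
t = 12571 s

12571


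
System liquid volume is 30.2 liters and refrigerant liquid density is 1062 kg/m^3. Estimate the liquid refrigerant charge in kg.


Charge = V * rho / 1000
Charge = 30.2 * 1062 / 1000
Charge = 32.07 kg

32.07


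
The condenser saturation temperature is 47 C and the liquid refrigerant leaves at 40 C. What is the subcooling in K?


Subcooling = T_cond - T_liquid
Subcooling = 47 - 40
Subcooling = 7 K

7


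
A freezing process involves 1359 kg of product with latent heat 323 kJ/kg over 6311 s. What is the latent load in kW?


Q_lat = m * h_fg / t
Q_lat = 1359 * 323 / 6311
Q_lat = 69.55 kW

69.55


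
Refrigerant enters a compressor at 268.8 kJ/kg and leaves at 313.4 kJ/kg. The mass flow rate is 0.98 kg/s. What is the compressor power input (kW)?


dh = 313.4 - 268.8 = 44.6 kJ/kg
W = m_dot * dh = 0.98 * 44.6 = 43.71 kW

43.71


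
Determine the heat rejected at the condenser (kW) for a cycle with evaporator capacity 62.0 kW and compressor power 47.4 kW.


Q_cond = Q_evap + W
Q_cond = 62.0 + 47.4
Q_cond = 109.4 kW

109.4


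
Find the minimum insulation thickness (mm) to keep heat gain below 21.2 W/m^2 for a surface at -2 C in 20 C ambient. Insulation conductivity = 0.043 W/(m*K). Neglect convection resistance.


dT = 20 - (-2) = 22 K
thickness = k * dT / q_max * 1000
thickness = 0.043 * 22 / 21.2 * 1000
thickness = 44.6 mm

44.6


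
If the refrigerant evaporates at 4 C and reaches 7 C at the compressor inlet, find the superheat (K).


Superheat = T_suction - T_evap
Superheat = 7 - (4)
Superheat = 3 K

3


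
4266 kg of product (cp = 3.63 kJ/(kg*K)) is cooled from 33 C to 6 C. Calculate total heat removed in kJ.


dT = 33 - (6) = 27 K
Q = m * cp * dT = 4266 * 3.63 * 27
Q = 418111 kJ

418111


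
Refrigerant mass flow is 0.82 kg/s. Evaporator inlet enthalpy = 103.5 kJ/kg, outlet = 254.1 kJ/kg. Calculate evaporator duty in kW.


dh = 254.1 - 103.5 = 150.6 kJ/kg
Q_evap = m_dot * dh = 0.82 * 150.6
Q_evap = 123.49 kW

123.49


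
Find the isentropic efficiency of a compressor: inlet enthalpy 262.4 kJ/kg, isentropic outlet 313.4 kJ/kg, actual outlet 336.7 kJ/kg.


dh_ideal = 313.4 - 262.4 = 51.0 kJ/kg
dh_actual = 336.7 - 262.4 = 74.3 kJ/kg
eta_s = dh_ideal / dh_actual = 51.0 / 74.3
eta_s = 0.6864

0.6864


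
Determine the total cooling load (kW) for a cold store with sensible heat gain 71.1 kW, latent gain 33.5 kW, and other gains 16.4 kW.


Q_total = Q_s + Q_l + Q_misc
Q_total = 71.1 + 33.5 + 16.4
Q_total = 121.0 kW

121.0


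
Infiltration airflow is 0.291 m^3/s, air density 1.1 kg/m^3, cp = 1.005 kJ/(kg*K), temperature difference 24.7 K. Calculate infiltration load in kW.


Q = V_dot * rho * cp * dT
Q = 0.291 * 1.1 * 1.005 * 24.7
Q = 7.946 kW

7.946


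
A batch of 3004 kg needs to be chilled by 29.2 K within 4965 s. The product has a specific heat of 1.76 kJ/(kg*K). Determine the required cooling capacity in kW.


Q = m * cp * dT / t
Q = 3004 * 1.76 * 29.2 / 4965
Q = 31.094 kW

31.094


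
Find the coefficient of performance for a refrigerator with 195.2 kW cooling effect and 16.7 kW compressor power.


COP = Q_evap / W
COP = 195.2 / 16.7
COP = 11.689

11.689


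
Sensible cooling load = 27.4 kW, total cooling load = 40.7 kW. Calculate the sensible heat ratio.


SHR = Q_sensible / Q_total
SHR = 27.4 / 40.7
SHR = 0.673

0.673


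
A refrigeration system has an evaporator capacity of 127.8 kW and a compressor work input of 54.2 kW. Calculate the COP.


COP = Q_evap / W
COP = 127.8 / 54.2
COP = 2.358

2.358


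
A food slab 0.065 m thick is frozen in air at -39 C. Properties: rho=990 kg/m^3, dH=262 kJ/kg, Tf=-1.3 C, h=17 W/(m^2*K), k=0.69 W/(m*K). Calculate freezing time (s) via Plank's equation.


dT = -1.3 - (-39) = 37.7 K
term1 = a/(2h) = 0.065/(2*17) = 0.001911764706
term2 = a^2/(8k) = 0.065^2/(8*0.69) = 0.0007653985507
t = rho*dH*1000/dT * (term1 + term2)
t = 990*262*1000/37.7 * (0.001911764706 + 0.0007653985507)
t = 18419 s

18419


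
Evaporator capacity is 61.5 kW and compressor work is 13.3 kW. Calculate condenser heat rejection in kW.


Q_cond = Q_evap + W
Q_cond = 61.5 + 13.3
Q_cond = 74.8 kW

74.8


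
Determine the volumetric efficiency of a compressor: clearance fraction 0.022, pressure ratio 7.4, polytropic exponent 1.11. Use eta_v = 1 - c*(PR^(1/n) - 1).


PR^(1/n) = 7.4^(1/1.11) = 6.06864369
eta_v = 1 - 0.022 * (6.06864369 - 1)
eta_v = 0.8885

0.8885


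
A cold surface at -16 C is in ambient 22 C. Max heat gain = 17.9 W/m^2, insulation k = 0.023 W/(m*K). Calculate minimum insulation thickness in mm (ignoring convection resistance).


dT = 22 - (-16) = 38 K
thickness = k * dT / q_max * 1000
thickness = 0.023 * 38 / 17.9 * 1000
thickness = 48.8 mm

48.8


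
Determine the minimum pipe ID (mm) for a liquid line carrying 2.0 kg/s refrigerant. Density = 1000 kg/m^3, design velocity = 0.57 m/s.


A = m_dot / (rho * v) = 2.0 / (1000 * 0.57) = 0.00350877193 m^2
d = sqrt(4*A/pi) * 1000
d = 66.8 mm

66.8


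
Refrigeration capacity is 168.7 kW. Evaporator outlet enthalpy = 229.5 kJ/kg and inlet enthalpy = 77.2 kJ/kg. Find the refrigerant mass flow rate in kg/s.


dh = 229.5 - 77.2 = 152.3 kJ/kg
m_dot = Q / dh = 168.7 / 152.3 = 1.1077 kg/s

1.1077


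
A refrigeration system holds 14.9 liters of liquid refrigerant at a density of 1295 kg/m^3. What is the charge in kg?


Charge = V * rho / 1000
Charge = 14.9 * 1295 / 1000
Charge = 19.3 kg

19.3


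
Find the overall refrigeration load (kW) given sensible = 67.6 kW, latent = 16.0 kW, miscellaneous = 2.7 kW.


Q_total = Q_s + Q_l + Q_misc
Q_total = 67.6 + 16.0 + 2.7
Q_total = 86.3 kW

86.3


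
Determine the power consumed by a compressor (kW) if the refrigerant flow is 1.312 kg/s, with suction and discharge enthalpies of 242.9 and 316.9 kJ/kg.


dh = 316.9 - 242.9 = 74.0 kJ/kg
W = m_dot * dh = 1.312 * 74.0 = 97.09 kW

97.09


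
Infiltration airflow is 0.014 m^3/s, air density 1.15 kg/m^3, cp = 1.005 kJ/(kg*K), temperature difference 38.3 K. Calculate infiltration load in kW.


Q = V_dot * rho * cp * dT
Q = 0.014 * 1.15 * 1.005 * 38.3
Q = 0.62 kW

0.62


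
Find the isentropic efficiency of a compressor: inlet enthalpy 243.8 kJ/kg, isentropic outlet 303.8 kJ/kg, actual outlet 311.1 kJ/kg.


dh_ideal = 303.8 - 243.8 = 60.0 kJ/kg
dh_actual = 311.1 - 243.8 = 67.3 kJ/kg
eta_s = dh_ideal / dh_actual = 60.0 / 67.3
eta_s = 0.8915

0.8915


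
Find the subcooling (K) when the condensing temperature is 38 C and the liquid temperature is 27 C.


Subcooling = T_cond - T_liquid
Subcooling = 38 - 27
Subcooling = 11 K

11


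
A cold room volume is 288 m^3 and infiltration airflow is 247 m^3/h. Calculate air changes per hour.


ACH = flow / volume
ACH = 247 / 288
ACH = 0.858

0.858


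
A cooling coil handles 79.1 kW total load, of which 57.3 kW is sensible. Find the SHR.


SHR = Q_sensible / Q_total
SHR = 57.3 / 79.1
SHR = 0.724

0.724


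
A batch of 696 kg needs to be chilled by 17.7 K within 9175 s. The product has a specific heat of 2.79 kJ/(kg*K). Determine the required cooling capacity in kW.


Q = m * cp * dT / t
Q = 696 * 2.79 * 17.7 / 9175
Q = 3.746 kW

3.746


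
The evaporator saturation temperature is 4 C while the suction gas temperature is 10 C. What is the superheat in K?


Superheat = T_suction - T_evap
Superheat = 10 - (4)
Superheat = 6 K

6


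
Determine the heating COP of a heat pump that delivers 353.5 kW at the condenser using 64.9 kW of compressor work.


COP_hp = Q_cond / W
COP_hp = 353.5 / 64.9
COP_hp = 5.447

5.447


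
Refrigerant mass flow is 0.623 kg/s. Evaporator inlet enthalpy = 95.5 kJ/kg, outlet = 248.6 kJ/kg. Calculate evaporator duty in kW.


dh = 248.6 - 95.5 = 153.1 kJ/kg
Q_evap = m_dot * dh = 0.623 * 153.1
Q_evap = 95.38 kW

95.38


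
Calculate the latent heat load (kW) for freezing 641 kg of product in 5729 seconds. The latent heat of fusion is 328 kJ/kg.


Q_lat = m * h_fg / t
Q_lat = 641 * 328 / 5729
Q_lat = 36.7 kW

36.7


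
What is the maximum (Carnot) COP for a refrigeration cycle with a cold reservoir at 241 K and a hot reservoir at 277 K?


dT = 277 - 241 = 36 K
COP_carnot = T_cold / dT = 241 / 36
COP_carnot = 6.694

6.694


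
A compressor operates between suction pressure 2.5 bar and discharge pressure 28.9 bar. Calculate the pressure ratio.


PR = P_high / P_low
PR = 28.9 / 2.5
PR = 11.56

11.56


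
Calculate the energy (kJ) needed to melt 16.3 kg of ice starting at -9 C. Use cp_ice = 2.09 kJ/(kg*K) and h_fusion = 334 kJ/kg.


Sensible heat = cp * dT = 2.09 * 9 = 18.81 kJ/kg
Total per kg = 18.81 + 334 = 352.81 kJ/kg
Q = m * total = 16.3 * 352.81
Q = 5750.8 kJ

5750.8


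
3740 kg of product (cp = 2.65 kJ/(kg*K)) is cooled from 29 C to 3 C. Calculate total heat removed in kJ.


dT = 29 - (3) = 26 K
Q = m * cp * dT = 3740 * 2.65 * 26
Q = 257686 kJ

257686


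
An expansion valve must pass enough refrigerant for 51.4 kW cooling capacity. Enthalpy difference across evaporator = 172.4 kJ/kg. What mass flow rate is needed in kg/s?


m_dot = Q / dh
m_dot = 51.4 / 172.4
m_dot = 0.2981 kg/s

0.2981


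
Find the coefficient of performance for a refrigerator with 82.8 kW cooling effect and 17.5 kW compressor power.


COP = Q_evap / W
COP = 82.8 / 17.5
COP = 4.731

4.731


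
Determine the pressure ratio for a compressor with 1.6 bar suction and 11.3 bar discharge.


PR = P_high / P_low
PR = 11.3 / 1.6
PR = 7.063

7.063


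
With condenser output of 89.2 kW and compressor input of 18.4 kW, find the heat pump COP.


COP_hp = Q_cond / W
COP_hp = 89.2 / 18.4
COP_hp = 4.848

4.848


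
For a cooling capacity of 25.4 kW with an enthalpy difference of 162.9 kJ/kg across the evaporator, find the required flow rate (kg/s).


m_dot = Q / dh
m_dot = 25.4 / 162.9
m_dot = 0.1559 kg/s

0.1559


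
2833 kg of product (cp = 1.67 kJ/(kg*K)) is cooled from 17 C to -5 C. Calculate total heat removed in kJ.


dT = 17 - (-5) = 22 K
Q = m * cp * dT = 2833 * 1.67 * 22
Q = 104084 kJ

104084


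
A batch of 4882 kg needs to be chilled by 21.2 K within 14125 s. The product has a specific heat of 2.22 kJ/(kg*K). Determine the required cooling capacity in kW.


Q = m * cp * dT / t
Q = 4882 * 2.22 * 21.2 / 14125
Q = 16.267 kW

16.267


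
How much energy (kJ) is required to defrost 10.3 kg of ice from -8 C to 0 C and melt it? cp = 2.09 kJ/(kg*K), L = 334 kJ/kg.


Sensible heat = cp * dT = 2.09 * 8 = 16.72 kJ/kg
Total per kg = 16.72 + 334 = 350.72 kJ/kg
Q = m * total = 10.3 * 350.72
Q = 3612.4 kJ

3612.4


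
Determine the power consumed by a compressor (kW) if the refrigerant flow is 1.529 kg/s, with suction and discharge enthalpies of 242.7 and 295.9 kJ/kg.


dh = 295.9 - 242.7 = 53.2 kJ/kg
W = m_dot * dh = 1.529 * 53.2 = 81.34 kW

81.34


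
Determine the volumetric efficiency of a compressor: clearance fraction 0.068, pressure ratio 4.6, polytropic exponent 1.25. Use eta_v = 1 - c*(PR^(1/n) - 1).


PR^(1/n) = 4.6^(1/1.25) = 3.39005126
eta_v = 1 - 0.068 * (3.39005126 - 1)
eta_v = 0.8375

0.8375


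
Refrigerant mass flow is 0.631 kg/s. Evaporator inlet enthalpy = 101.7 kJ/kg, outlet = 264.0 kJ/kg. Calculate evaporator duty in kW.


dh = 264.0 - 101.7 = 162.3 kJ/kg
Q_evap = m_dot * dh = 0.631 * 162.3
Q_evap = 102.41 kW

102.41


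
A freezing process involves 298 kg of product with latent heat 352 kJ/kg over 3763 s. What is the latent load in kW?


Q_lat = m * h_fg / t
Q_lat = 298 * 352 / 3763
Q_lat = 27.88 kW

27.88


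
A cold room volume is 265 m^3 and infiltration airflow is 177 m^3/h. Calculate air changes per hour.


ACH = flow / volume
ACH = 177 / 265
ACH = 0.668

0.668


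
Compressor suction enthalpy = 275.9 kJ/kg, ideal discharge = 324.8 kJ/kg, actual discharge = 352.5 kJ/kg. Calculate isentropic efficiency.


dh_ideal = 324.8 - 275.9 = 48.9 kJ/kg
dh_actual = 352.5 - 275.9 = 76.6 kJ/kg
eta_s = dh_ideal / dh_actual = 48.9 / 76.6
eta_s = 0.6384

0.6384


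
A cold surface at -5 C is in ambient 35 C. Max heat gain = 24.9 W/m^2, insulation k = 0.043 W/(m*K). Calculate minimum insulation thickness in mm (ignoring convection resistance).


dT = 35 - (-5) = 40 K
thickness = k * dT / q_max * 1000
thickness = 0.043 * 40 / 24.9 * 1000
thickness = 69.1 mm

69.1


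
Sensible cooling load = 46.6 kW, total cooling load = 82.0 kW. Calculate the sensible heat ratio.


SHR = Q_sensible / Q_total
SHR = 46.6 / 82.0
SHR = 0.568

0.568


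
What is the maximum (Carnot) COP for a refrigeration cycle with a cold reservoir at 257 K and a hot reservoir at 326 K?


dT = 326 - 257 = 69 K
COP_carnot = T_cold / dT = 257 / 69
COP_carnot = 3.725

3.725


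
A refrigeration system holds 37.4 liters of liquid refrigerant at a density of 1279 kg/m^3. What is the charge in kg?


Charge = V * rho / 1000
Charge = 37.4 * 1279 / 1000
Charge = 47.83 kg

47.83


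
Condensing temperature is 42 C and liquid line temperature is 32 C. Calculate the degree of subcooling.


Subcooling = T_cond - T_liquid
Subcooling = 42 - 32
Subcooling = 10 K

10


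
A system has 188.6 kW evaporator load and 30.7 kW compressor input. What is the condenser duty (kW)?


Q_cond = Q_evap + W
Q_cond = 188.6 + 30.7
Q_cond = 219.3 kW

219.3


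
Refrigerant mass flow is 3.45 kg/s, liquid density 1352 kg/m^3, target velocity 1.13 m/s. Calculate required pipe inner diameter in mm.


A = m_dot / (rho * v) = 3.45 / (1352 * 1.13) = 0.002258208096 m^2
d = sqrt(4*A/pi) * 1000
d = 53.6 mm

53.6


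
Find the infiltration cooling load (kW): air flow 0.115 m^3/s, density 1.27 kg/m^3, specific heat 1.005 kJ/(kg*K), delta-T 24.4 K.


Q = V_dot * rho * cp * dT
Q = 0.115 * 1.27 * 1.005 * 24.4
Q = 3.581 kW

3.581


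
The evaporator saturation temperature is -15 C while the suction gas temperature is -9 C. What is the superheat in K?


Superheat = T_suction - T_evap
Superheat = -9 - (-15)
Superheat = 6 K

6


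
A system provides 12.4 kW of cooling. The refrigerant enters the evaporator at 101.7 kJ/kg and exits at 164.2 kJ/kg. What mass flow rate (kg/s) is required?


dh = 164.2 - 101.7 = 62.5 kJ/kg
m_dot = Q / dh = 12.4 / 62.5 = 0.1984 kg/s

0.1984


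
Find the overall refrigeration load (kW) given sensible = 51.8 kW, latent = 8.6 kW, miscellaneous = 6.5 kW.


Q_total = Q_s + Q_l + Q_misc
Q_total = 51.8 + 8.6 + 6.5
Q_total = 66.9 kW

66.9


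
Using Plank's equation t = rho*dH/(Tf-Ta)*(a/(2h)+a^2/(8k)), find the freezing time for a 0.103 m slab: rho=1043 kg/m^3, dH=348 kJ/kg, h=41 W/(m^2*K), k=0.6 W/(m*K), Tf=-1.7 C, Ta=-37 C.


dT = -1.7 - (-37) = 35.3 K
term1 = a/(2h) = 0.103/(2*41) = 0.001256097561
term2 = a^2/(8k) = 0.103^2/(8*0.6) = 0.002210208333
t = rho*dH*1000/dT * (term1 + term2)
t = 1043*348*1000/35.3 * (0.001256097561 + 0.002210208333)
t = 35641 s

35641


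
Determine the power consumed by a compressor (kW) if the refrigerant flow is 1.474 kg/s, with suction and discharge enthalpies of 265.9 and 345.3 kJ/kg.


dh = 345.3 - 265.9 = 79.4 kJ/kg
W = m_dot * dh = 1.474 * 79.4 = 117.04 kW

117.04


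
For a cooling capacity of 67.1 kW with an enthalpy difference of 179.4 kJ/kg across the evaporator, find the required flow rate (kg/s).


m_dot = Q / dh
m_dot = 67.1 / 179.4
m_dot = 0.374 kg/s

0.374


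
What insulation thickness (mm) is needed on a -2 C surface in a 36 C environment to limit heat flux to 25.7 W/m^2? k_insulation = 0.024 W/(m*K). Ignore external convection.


dT = 36 - (-2) = 38 K
thickness = k * dT / q_max * 1000
thickness = 0.024 * 38 / 25.7 * 1000
thickness = 35.5 mm

35.5


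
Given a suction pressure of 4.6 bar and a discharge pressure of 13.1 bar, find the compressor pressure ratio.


PR = P_high / P_low
PR = 13.1 / 4.6
PR = 2.848

2.848


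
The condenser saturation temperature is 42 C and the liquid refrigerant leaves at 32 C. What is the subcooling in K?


Subcooling = T_cond - T_liquid
Subcooling = 42 - 32
Subcooling = 10 K

10


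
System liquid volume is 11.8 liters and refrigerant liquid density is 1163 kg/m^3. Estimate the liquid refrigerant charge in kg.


Charge = V * rho / 1000
Charge = 11.8 * 1163 / 1000
Charge = 13.72 kg

13.72


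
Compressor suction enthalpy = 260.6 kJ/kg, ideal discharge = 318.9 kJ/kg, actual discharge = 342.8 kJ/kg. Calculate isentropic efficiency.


dh_ideal = 318.9 - 260.6 = 58.3 kJ/kg
dh_actual = 342.8 - 260.6 = 82.2 kJ/kg
eta_s = dh_ideal / dh_actual = 58.3 / 82.2
eta_s = 0.7092

0.7092


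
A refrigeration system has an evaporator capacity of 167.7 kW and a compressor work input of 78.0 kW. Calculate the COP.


COP = Q_evap / W
COP = 167.7 / 78.0
COP = 2.15

2.15


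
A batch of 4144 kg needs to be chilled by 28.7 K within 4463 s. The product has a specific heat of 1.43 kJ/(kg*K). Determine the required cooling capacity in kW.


Q = m * cp * dT / t
Q = 4144 * 1.43 * 28.7 / 4463
Q = 38.108 kW

38.108


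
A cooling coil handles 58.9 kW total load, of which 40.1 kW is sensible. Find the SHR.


SHR = Q_sensible / Q_total
SHR = 40.1 / 58.9
SHR = 0.681

0.681


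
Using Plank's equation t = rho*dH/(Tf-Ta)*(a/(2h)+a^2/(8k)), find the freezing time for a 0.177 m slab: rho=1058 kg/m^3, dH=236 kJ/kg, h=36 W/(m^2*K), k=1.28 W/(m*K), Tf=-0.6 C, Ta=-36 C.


dT = -0.6 - (-36) = 35.4 K
term1 = a/(2h) = 0.177/(2*36) = 0.002458333333
term2 = a^2/(8k) = 0.177^2/(8*1.28) = 0.003059472656
t = rho*dH*1000/dT * (term1 + term2)
t = 1058*236*1000/35.4 * (0.002458333333 + 0.003059472656)
t = 38919 s

38919


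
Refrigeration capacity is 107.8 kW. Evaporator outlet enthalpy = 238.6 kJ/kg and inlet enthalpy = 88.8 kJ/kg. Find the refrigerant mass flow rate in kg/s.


dh = 238.6 - 88.8 = 149.8 kJ/kg
m_dot = Q / dh = 107.8 / 149.8 = 0.7196 kg/s

0.7196


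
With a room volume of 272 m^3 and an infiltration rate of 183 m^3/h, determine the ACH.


ACH = flow / volume
ACH = 183 / 272
ACH = 0.673

0.673


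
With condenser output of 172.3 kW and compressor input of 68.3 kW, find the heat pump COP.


COP_hp = Q_cond / W
COP_hp = 172.3 / 68.3
COP_hp = 2.523

2.523


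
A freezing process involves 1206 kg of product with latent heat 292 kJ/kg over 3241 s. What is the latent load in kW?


Q_lat = m * h_fg / t
Q_lat = 1206 * 292 / 3241
Q_lat = 108.66 kW

108.66


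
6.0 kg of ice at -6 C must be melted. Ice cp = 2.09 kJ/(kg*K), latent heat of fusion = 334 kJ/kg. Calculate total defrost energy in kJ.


Sensible heat = cp * dT = 2.09 * 6 = 12.54 kJ/kg
Total per kg = 12.54 + 334 = 346.54 kJ/kg
Q = m * total = 6.0 * 346.54
Q = 2079.2 kJ

2079.2


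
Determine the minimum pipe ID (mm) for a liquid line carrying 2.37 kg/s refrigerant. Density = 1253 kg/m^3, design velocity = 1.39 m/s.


A = m_dot / (rho * v) = 2.37 / (1253 * 1.39) = 0.001360762946 m^2
d = sqrt(4*A/pi) * 1000
d = 41.6 mm

41.6


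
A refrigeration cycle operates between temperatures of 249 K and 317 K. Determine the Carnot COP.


dT = 317 - 249 = 68 K
COP_carnot = T_cold / dT = 249 / 68
COP_carnot = 3.662

3.662


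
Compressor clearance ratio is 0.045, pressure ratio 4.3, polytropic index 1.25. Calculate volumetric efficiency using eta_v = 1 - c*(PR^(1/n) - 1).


PR^(1/n) = 4.3^(1/1.25) = 3.21199429
eta_v = 1 - 0.045 * (3.21199429 - 1)
eta_v = 0.9005

0.9005


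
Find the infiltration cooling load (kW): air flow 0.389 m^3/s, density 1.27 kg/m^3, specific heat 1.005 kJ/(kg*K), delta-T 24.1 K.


Q = V_dot * rho * cp * dT
Q = 0.389 * 1.27 * 1.005 * 24.1
Q = 11.966 kW

11.966


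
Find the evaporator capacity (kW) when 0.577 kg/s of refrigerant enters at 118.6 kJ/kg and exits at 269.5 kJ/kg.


dh = 269.5 - 118.6 = 150.9 kJ/kg
Q_evap = m_dot * dh = 0.577 * 150.9
Q_evap = 87.07 kW

87.07


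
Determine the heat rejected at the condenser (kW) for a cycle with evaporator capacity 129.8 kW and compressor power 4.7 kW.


Q_cond = Q_evap + W
Q_cond = 129.8 + 4.7
Q_cond = 134.5 kW

134.5


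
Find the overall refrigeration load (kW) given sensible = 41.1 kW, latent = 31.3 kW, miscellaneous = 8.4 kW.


Q_total = Q_s + Q_l + Q_misc
Q_total = 41.1 + 31.3 + 8.4
Q_total = 80.8 kW

80.8


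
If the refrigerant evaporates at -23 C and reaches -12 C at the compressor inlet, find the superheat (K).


Superheat = T_suction - T_evap
Superheat = -12 - (-23)
Superheat = 11 K

11


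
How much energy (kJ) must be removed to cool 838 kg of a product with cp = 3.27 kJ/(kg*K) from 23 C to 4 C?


dT = 23 - (4) = 19 K
Q = m * cp * dT = 838 * 3.27 * 19
Q = 52065 kJ

52065


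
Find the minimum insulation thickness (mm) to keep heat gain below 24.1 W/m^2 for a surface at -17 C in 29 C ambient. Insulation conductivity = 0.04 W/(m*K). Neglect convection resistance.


dT = 29 - (-17) = 46 K
thickness = k * dT / q_max * 1000
thickness = 0.04 * 46 / 24.1 * 1000
thickness = 76.3 mm

76.3


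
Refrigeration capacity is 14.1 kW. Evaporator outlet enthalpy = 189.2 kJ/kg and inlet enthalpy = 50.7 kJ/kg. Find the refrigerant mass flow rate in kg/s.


dh = 189.2 - 50.7 = 138.5 kJ/kg
m_dot = Q / dh = 14.1 / 138.5 = 0.1018 kg/s

0.1018


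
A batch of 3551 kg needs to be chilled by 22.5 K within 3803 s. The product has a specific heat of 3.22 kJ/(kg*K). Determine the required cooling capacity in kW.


Q = m * cp * dT / t
Q = 3551 * 3.22 * 22.5 / 3803
Q = 67.649 kW

67.649


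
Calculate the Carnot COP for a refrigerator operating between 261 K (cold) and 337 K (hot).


dT = 337 - 261 = 76 K
COP_carnot = T_cold / dT = 261 / 76
COP_carnot = 3.434

3.434


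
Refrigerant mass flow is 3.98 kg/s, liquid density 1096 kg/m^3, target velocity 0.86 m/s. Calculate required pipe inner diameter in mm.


A = m_dot / (rho * v) = 3.98 / (1096 * 0.86) = 0.004222542862 m^2
d = sqrt(4*A/pi) * 1000
d = 73.3 mm

73.3


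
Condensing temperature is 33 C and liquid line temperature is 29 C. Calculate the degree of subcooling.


Subcooling = T_cond - T_liquid
Subcooling = 33 - 29
Subcooling = 4 K

4


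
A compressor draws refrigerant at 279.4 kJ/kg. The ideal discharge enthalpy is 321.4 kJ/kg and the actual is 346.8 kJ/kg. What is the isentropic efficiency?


dh_ideal = 321.4 - 279.4 = 42.0 kJ/kg
dh_actual = 346.8 - 279.4 = 67.4 kJ/kg
eta_s = dh_ideal / dh_actual = 42.0 / 67.4
eta_s = 0.6231

0.6231


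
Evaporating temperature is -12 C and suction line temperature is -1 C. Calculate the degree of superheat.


Superheat = T_suction - T_evap
Superheat = -1 - (-12)
Superheat = 11 K

11


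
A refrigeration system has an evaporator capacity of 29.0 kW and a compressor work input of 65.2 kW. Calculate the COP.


COP = Q_evap / W
COP = 29.0 / 65.2
COP = 0.445

0.445


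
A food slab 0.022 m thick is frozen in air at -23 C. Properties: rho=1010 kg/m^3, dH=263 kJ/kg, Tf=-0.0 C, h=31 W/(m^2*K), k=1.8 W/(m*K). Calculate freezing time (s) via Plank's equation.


dT = -0.0 - (-23) = 23.0 K
term1 = a/(2h) = 0.022/(2*31) = 0.0003548387097
term2 = a^2/(8k) = 0.022^2/(8*1.8) = 0.00003361111111
t = rho*dH*1000/dT * (term1 + term2)
t = 1010*263*1000/23.0 * (0.0003548387097 + 0.00003361111111)
t = 4486 s

4486


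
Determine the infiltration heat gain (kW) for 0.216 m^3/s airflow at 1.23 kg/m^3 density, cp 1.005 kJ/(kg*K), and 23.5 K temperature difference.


Q = V_dot * rho * cp * dT
Q = 0.216 * 1.23 * 1.005 * 23.5
Q = 6.275 kW

6.275


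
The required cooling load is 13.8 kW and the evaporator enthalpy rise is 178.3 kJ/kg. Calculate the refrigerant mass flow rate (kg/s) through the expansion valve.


m_dot = Q / dh
m_dot = 13.8 / 178.3
m_dot = 0.0774 kg/s

0.0774


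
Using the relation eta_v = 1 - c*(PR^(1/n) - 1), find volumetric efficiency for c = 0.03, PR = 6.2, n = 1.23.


PR^(1/n) = 6.2^(1/1.23) = 4.4077899
eta_v = 1 - 0.03 * (4.4077899 - 1)
eta_v = 0.8978

0.8978


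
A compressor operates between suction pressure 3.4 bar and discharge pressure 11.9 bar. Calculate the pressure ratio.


PR = P_high / P_low
PR = 11.9 / 3.4
PR = 3.5

3.5


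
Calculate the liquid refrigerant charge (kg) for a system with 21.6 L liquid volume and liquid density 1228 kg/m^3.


Charge = V * rho / 1000
Charge = 21.6 * 1228 / 1000
Charge = 26.52 kg

26.52


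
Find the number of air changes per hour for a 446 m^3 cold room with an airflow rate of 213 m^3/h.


ACH = flow / volume
ACH = 213 / 446
ACH = 0.478

0.478


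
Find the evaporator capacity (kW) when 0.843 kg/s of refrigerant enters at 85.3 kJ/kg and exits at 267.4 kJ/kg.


dh = 267.4 - 85.3 = 182.1 kJ/kg
Q_evap = m_dot * dh = 0.843 * 182.1
Q_evap = 153.51 kW

153.51


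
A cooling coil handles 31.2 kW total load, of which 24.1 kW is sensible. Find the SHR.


SHR = Q_sensible / Q_total
SHR = 24.1 / 31.2
SHR = 0.772

0.772


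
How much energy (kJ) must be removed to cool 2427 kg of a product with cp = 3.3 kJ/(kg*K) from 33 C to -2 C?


dT = 33 - (-2) = 35 K
Q = m * cp * dT = 2427 * 3.3 * 35
Q = 280319 kJ

280319


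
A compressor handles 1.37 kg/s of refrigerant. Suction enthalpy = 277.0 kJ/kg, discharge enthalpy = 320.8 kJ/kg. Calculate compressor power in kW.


dh = 320.8 - 277.0 = 43.8 kJ/kg
W = m_dot * dh = 1.37 * 43.8 = 60.01 kW

60.01


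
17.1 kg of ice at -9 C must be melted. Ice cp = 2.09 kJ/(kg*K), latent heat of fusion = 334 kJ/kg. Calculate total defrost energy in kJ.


Sensible heat = cp * dT = 2.09 * 9 = 18.81 kJ/kg
Total per kg = 18.81 + 334 = 352.81 kJ/kg
Q = m * total = 17.1 * 352.81
Q = 6033.1 kJ

6033.1


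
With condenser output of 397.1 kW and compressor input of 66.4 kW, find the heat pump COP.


COP_hp = Q_cond / W
COP_hp = 397.1 / 66.4
COP_hp = 5.98

5.98


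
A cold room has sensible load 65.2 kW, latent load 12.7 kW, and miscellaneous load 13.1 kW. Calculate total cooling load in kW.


Q_total = Q_s + Q_l + Q_misc
Q_total = 65.2 + 12.7 + 13.1
Q_total = 91.0 kW

91.0
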